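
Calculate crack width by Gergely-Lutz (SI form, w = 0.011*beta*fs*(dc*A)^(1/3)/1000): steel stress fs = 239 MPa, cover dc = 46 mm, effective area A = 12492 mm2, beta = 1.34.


w = 0.011 * beta * fs * (dc * A)^(1/3) / 1000
= 0.011 * 1.34 * 239 * (46 * 12492)^(1/3) / 1000
= 0.293 mm

0.293


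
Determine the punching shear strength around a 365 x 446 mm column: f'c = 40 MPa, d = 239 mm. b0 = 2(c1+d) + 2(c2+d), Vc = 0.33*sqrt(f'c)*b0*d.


b0 = 2*(365 + 239) + 2*(446 + 239) = 2578 mm
Vc = 0.33 * sqrt(40) * 2578 * 239 / 1000
= 1285.95 kN

1285.95


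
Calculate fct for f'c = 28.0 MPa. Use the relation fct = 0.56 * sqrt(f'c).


fct = 0.56 * sqrt(28.0)
= 0.56 * 5.292
= 2.963 MPa

2.963


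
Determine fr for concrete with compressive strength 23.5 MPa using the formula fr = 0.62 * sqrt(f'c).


fr = 0.62 * sqrt(23.5)
= 3.006 MPa

3.006


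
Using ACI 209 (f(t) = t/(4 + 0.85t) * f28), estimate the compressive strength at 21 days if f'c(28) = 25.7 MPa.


f(21) = 21 / (4 + 0.85 * 21) * 25.7
= 21 / 21.85 * 25.7
= 24.7 MPa

24.7


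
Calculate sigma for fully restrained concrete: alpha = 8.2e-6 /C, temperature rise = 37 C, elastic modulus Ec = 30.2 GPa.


sigma = alpha * dT * Ec
= 8.2e-6 * 37 * 30.2 * 1000
= 9.163 MPa

9.163


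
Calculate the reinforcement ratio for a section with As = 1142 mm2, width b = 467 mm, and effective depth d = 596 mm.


rho = As / (b * d)
= 1142 / (467 * 596)
= 0.0041

0.0041


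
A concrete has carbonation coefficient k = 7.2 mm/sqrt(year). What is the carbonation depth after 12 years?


depth = k * sqrt(t)
= 7.2 * sqrt(12)
= 24.94 mm

24.94


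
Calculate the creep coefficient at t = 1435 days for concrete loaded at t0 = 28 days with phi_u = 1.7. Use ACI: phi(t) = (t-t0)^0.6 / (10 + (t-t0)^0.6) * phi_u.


dt = 1435 - 28 = 1407
phi = 1407^0.6 / (10 + 1407^0.6) * 1.7
= 1.506

1.506


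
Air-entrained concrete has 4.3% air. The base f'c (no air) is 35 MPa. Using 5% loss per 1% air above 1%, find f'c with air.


Strength loss = (4.3 - 1) * 5 = 16.5%
f'c = 35 * (1 - 16.5/100)
= 29.22 MPa

29.22


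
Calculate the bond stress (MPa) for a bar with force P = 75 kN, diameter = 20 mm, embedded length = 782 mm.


u = P / (pi * db * ld)
= 75 * 1000 / (pi * 20 * 782)
= 1.526 MPa

1.526


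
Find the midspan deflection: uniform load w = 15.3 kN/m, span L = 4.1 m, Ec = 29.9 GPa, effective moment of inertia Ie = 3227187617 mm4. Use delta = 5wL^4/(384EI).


Convert: L = 4.1 m = 4100 mm, Ec = 29.9 GPa = 29900 MPa
delta = 5 * 15.3 * 4100^4 / (384 * 29900 * 3227187617)
= 0.58 mm

0.58


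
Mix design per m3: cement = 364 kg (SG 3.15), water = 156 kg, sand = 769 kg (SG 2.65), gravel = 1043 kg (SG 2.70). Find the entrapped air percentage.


Vol cement = 364 / (3.15 * 1000) = 0.115556 m3
Vol water = 156 / 1000 = 0.156 m3
Vol sand = 769 / (2.65 * 1000) = 0.290189 m3
Vol gravel = 1043 / (2.70 * 1000) = 0.386296 m3
Total solid + water volume = 0.948041 m3
Air = (1 - 0.948041) * 100 = 5.2%

5.2


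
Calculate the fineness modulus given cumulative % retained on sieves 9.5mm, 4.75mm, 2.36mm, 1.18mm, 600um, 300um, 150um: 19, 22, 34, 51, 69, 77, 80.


FM = sum(cumulative % retained) / 100
= 352 / 100
= 3.52

3.52


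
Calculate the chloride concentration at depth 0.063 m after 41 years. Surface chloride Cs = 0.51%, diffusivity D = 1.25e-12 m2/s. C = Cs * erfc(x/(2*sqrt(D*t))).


t_seconds = 41 * 365.25 * 24 * 3600 = 1293861600.0 s
arg = 0.063 / (2 * sqrt(1.25e-12 * 1293861600.0))
= 0.7833
erfc(0.7833) = 0.268
C = 0.51 * 0.268 = 0.1367%

0.1367


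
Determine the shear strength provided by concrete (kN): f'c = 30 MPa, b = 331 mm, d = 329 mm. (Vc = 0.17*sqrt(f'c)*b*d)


Vc = 0.17 * sqrt(30) * 331 * 329 / 1000
= 101.4 kN

101.4


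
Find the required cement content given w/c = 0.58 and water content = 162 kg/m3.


Cement = water / (w/c)
= 162 / 0.58
= 279.3 kg/m3

279.3


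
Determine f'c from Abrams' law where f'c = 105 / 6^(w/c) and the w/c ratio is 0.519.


f'c = 105 / 6^0.519
= 105 / 2.534
= 41.43 MPa

41.43


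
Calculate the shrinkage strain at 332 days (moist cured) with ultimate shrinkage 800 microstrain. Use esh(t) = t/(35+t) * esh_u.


esh(332) = 332 / (35 + 332) * 800
= 332 / 367 * 800
= 723.7 microstrain

723.7


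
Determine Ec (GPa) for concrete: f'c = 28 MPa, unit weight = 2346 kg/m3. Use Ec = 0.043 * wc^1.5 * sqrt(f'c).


Ec = 0.043 * 2346^1.5 * sqrt(28) / 1000
= 25.85 GPa

25.85


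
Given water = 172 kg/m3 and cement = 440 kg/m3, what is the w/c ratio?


w/c = water / cement
w/c = 172 / 440 = 0.391

0.391


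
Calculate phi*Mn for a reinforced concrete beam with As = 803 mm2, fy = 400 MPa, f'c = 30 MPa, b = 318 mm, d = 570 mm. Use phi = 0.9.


a = As * fy / (0.85 * f'c * b)
= 803 * 400 / (0.85 * 30 * 318)
= 39.6103 mm
Mn = As * fy * (d - a/2) / 10^6
= 176.7226 kN-m
phi*Mn = 0.9 * 176.7226 = 159.05 kN-m

159.05


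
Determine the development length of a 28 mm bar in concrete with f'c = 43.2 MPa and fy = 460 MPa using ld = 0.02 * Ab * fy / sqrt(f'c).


Ab = pi * 28^2 / 4 = 615.752 mm2
ld = 0.02 * 615.752 * 460 / sqrt(43.2)
= 861.9 mm

861.9


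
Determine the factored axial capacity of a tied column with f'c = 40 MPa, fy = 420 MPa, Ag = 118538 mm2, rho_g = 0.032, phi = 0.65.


Ast = rho * Ag = 0.032 * 118538 = 3793.216 mm2
phi*Pn = 0.65 * 0.80 * (0.85 * 40 * (118538 - 3793.216) + 420 * 3793.216) / 1000
= 2857.13 kN

2857.13


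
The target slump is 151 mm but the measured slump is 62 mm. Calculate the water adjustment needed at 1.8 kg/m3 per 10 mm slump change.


Difference = 151 - 62 = 89 mm
Water adjustment = 89 * 1.8 / 10 = 16.0 kg/m3

16.0


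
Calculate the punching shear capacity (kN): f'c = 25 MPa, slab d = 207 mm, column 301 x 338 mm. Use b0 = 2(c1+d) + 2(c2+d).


b0 = 2*(301 + 207) + 2*(338 + 207) = 2106 mm
Vc = 0.33 * sqrt(25) * 2106 * 207 / 1000
= 719.3 kN

719.3


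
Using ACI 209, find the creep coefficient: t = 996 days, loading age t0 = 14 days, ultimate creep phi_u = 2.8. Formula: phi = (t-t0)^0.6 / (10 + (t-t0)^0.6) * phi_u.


dt = 996 - 14 = 982
phi = 982^0.6 / (10 + 982^0.6) * 2.8
= 2.413

2.413


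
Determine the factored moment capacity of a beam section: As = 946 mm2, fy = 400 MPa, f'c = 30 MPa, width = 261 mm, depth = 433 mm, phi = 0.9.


a = As * fy / (0.85 * f'c * b)
= 946 * 400 / (0.85 * 30 * 261)
= 56.8552 mm
Mn = As * fy * (d - a/2) / 10^6
= 153.0902 kN-m
phi*Mn = 0.9 * 153.0902 = 137.78 kN-m

137.78


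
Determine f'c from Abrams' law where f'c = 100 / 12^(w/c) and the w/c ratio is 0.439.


f'c = 100 / 12^0.439
= 100 / 2.977
= 33.59 MPa

33.59


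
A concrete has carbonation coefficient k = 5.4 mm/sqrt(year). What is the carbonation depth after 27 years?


depth = k * sqrt(t)
= 5.4 * sqrt(27)
= 28.06 mm

28.06


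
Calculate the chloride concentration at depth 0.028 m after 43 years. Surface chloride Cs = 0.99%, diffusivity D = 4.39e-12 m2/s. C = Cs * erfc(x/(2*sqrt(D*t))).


t_seconds = 43 * 365.25 * 24 * 3600 = 1356976800.0 s
arg = 0.028 / (2 * sqrt(4.39e-12 * 1356976800.0))
= 0.1814
erfc(0.1814) = 0.7975
C = 0.99 * 0.7975 = 0.7896%

0.7896


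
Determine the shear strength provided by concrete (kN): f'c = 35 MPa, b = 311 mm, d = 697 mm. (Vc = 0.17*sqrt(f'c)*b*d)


Vc = 0.17 * sqrt(35) * 311 * 697 / 1000
= 218.01 kN

218.01


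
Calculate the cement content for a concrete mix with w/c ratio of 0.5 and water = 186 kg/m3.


Cement = water / (w/c)
= 186 / 0.5
= 372.0 kg/m3

372.0


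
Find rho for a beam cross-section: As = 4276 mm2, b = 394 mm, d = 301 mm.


rho = As / (b * d)
= 4276 / (394 * 301)
= 0.0361

0.0361


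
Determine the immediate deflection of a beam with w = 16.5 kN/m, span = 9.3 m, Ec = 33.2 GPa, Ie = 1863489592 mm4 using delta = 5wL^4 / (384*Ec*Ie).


Convert: L = 9.3 m = 9300 mm, Ec = 33.2 GPa = 33200 MPa
delta = 5 * 16.5 * 9300^4 / (384 * 33200 * 1863489592)
= 25.98 mm

25.98


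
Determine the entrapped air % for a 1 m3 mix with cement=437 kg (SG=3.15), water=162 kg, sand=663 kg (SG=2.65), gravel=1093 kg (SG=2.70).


Vol cement = 437 / (3.15 * 1000) = 0.13873 m3
Vol water = 162 / 1000 = 0.162 m3
Vol sand = 663 / (2.65 * 1000) = 0.250189 m3
Vol gravel = 1093 / (2.70 * 1000) = 0.404815 m3
Total solid + water volume = 0.955734 m3
Air = (1 - 0.955734) * 100 = 4.43%

4.43


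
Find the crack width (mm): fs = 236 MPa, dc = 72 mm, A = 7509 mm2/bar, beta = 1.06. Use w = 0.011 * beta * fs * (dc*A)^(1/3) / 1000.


w = 0.011 * beta * fs * (dc * A)^(1/3) / 1000
= 0.011 * 1.06 * 236 * (72 * 7509)^(1/3) / 1000
= 0.224 mm

0.224


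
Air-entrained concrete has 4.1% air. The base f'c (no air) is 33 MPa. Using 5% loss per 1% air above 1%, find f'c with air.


Strength loss = (4.1 - 1) * 5 = 15.5%
f'c = 33 * (1 - 15.5/100)
= 27.88 MPa

27.88


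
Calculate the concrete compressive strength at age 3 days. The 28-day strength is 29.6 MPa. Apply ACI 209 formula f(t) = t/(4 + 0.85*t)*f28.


f(3) = 3 / (4 + 0.85 * 3) * 29.6
= 3 / 6.55 * 29.6
= 13.56 MPa

13.56


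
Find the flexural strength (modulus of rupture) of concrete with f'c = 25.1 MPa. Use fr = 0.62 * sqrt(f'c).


fr = 0.62 * sqrt(25.1)
= 3.106 MPa

3.106


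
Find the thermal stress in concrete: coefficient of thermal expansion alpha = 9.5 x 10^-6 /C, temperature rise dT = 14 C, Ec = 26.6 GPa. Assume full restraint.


sigma = alpha * dT * Ec
= 9.5e-6 * 14 * 26.6 * 1000
= 3.538 MPa

3.538


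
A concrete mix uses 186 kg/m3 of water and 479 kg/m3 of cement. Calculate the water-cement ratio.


w/c = water / cement
w/c = 186 / 479 = 0.388

0.388


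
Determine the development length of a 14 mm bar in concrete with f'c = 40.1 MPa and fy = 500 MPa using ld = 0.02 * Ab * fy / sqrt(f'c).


Ab = pi * 14^2 / 4 = 153.938 mm2
ld = 0.02 * 153.938 * 500 / sqrt(40.1)
= 243.1 mm

243.1


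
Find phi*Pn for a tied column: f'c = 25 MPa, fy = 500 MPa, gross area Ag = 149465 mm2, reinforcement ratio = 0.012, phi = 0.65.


Ast = rho * Ag = 0.012 * 149465 = 1793.58 mm2
phi*Pn = 0.65 * 0.80 * (0.85 * 25 * (149465 - 1793.58) + 500 * 1793.58) / 1000
= 2098.1 kN

2098.1


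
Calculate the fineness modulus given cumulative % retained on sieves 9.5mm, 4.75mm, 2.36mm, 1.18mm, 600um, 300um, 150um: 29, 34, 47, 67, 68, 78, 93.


FM = sum(cumulative % retained) / 100
= 416 / 100
= 4.16

4.16


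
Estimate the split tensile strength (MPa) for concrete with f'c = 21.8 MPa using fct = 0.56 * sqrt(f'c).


fct = 0.56 * sqrt(21.8)
= 0.56 * 4.669
= 2.615 MPa

2.615


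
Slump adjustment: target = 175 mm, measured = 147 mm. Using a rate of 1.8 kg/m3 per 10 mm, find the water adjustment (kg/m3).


Difference = 175 - 147 = 28 mm
Water adjustment = 28 * 1.8 / 10 = 5.0 kg/m3

5.0


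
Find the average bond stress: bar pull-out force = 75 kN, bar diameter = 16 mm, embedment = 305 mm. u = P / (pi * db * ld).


u = P / (pi * db * ld)
= 75 * 1000 / (pi * 16 * 305)
= 4.892 MPa

4.892


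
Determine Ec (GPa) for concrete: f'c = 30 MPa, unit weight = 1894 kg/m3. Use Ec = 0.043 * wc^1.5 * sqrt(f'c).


Ec = 0.043 * 1894^1.5 * sqrt(30) / 1000
= 19.41 GPa

19.41


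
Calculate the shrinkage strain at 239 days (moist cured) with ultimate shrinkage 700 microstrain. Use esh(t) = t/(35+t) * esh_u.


esh(239) = 239 / (35 + 239) * 700
= 239 / 274 * 700
= 610.6 microstrain

610.6


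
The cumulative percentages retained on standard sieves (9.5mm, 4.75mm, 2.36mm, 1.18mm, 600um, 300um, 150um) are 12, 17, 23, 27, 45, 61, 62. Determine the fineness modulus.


FM = sum(cumulative % retained) / 100
= 247 / 100
= 2.47

2.47


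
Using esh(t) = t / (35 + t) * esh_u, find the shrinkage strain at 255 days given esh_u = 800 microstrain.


esh(255) = 255 / (35 + 255) * 800
= 255 / 290 * 800
= 703.4 microstrain

703.4


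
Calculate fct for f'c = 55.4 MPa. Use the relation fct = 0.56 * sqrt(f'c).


fct = 0.56 * sqrt(55.4)
= 0.56 * 7.443
= 4.168 MPa

4.168


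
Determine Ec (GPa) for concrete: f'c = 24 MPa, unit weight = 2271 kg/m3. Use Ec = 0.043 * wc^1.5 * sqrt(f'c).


Ec = 0.043 * 2271^1.5 * sqrt(24) / 1000
= 22.8 GPa

22.8


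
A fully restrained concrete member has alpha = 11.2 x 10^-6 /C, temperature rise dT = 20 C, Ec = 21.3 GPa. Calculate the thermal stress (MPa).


sigma = alpha * dT * Ec
= 11.2e-6 * 20 * 21.3 * 1000
= 4.771 MPa

4.771


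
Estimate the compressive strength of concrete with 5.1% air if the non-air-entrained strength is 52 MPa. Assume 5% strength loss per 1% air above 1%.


Strength loss = (5.1 - 1) * 5 = 20.5%
f'c = 52 * (1 - 20.5/100)
= 41.34 MPa

41.34


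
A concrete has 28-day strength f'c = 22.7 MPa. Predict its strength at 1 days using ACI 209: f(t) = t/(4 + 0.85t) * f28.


f(1) = 1 / (4 + 0.85 * 1) * 22.7
= 1 / 4.85 * 22.7
= 4.68 MPa

4.68


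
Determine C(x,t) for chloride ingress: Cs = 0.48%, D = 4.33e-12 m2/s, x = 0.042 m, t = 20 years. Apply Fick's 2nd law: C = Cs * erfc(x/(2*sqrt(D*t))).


t_seconds = 20 * 365.25 * 24 * 3600 = 631152000.0 s
arg = 0.042 / (2 * sqrt(4.33e-12 * 631152000.0))
= 0.4017
erfc(0.4017) = 0.57
C = 0.48 * 0.57 = 0.2736%

0.2736


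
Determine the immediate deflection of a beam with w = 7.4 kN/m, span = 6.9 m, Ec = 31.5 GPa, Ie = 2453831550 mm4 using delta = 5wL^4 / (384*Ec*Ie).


Convert: L = 6.9 m = 6900 mm, Ec = 31.5 GPa = 31500 MPa
delta = 5 * 7.4 * 6900^4 / (384 * 31500 * 2453831550)
= 2.83 mm

2.83


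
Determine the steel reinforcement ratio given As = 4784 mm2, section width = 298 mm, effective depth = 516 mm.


rho = As / (b * d)
= 4784 / (298 * 516)
= 0.0311

0.0311


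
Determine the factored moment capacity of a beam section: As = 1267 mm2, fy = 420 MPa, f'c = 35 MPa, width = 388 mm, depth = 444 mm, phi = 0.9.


a = As * fy / (0.85 * f'c * b)
= 1267 * 420 / (0.85 * 35 * 388)
= 46.1007 mm
Mn = As * fy * (d - a/2) / 10^6
= 224.0042 kN-m
phi*Mn = 0.9 * 224.0042 = 201.6 kN-m

201.6


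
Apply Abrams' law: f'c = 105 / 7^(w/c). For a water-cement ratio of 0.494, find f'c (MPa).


f'c = 105 / 7^0.494
= 105 / 2.615
= 40.15 MPa

40.15


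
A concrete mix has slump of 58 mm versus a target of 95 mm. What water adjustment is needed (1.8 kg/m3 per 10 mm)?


Difference = 95 - 58 = 37 mm
Water adjustment = 37 * 1.8 / 10 = 6.7 kg/m3

6.7


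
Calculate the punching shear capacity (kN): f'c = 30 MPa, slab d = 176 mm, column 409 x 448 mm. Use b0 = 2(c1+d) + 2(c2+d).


b0 = 2*(409 + 176) + 2*(448 + 176) = 2418 mm
Vc = 0.33 * sqrt(30) * 2418 * 176 / 1000
= 769.21 kN

769.21


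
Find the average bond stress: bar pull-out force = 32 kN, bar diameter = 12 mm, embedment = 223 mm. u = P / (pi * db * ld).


u = P / (pi * db * ld)
= 32 * 1000 / (pi * 12 * 223)
= 3.806 MPa

3.806


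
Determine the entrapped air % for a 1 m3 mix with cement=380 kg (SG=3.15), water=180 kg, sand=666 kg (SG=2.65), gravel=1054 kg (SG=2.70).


Vol cement = 380 / (3.15 * 1000) = 0.120635 m3
Vol water = 180 / 1000 = 0.18 m3
Vol sand = 666 / (2.65 * 1000) = 0.251321 m3
Vol gravel = 1054 / (2.70 * 1000) = 0.39037 m3
Total solid + water volume = 0.942326 m3
Air = (1 - 0.942326) * 100 = 5.77%

5.77


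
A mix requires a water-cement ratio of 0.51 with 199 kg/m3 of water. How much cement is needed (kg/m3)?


Cement = water / (w/c)
= 199 / 0.51
= 390.2 kg/m3

390.2


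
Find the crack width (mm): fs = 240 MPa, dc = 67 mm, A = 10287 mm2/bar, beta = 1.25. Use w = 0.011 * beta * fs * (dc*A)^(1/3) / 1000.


w = 0.011 * beta * fs * (dc * A)^(1/3) / 1000
= 0.011 * 1.25 * 240 * (67 * 10287)^(1/3) / 1000
= 0.291 mm

0.291


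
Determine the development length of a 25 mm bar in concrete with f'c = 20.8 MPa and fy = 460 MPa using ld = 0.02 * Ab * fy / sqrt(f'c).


Ab = pi * 25^2 / 4 = 490.874 mm2
ld = 0.02 * 490.874 * 460 / sqrt(20.8)
= 990.2 mm

990.2


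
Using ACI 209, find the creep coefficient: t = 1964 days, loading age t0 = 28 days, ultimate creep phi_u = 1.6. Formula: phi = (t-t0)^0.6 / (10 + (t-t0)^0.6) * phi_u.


dt = 1964 - 28 = 1936
phi = 1936^0.6 / (10 + 1936^0.6) * 1.6
= 1.446

1.446


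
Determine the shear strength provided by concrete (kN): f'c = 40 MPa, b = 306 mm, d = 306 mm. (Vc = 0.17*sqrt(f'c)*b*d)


Vc = 0.17 * sqrt(40) * 306 * 306 / 1000
= 100.68 kN

100.68


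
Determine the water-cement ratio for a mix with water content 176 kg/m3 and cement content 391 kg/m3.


w/c = water / cement
w/c = 176 / 391 = 0.45

0.45


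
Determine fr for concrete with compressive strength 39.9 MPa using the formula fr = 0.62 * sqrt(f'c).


fr = 0.62 * sqrt(39.9)
= 3.916 MPa

3.916


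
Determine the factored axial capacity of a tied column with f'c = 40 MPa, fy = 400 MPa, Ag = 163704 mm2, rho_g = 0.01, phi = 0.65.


Ast = rho * Ag = 0.01 * 163704 = 1637.04 mm2
phi*Pn = 0.65 * 0.80 * (0.85 * 40 * (163704 - 1637.04) + 400 * 1637.04) / 1000
= 3205.85 kN

3205.85


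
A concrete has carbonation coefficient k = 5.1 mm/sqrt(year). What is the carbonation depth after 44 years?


depth = k * sqrt(t)
= 5.1 * sqrt(44)
= 33.83 mm

33.83


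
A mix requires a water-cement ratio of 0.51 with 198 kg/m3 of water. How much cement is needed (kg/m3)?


Cement = water / (w/c)
= 198 / 0.51
= 388.2 kg/m3

388.2


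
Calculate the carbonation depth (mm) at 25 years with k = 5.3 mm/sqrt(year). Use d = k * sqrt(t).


depth = k * sqrt(t)
= 5.3 * sqrt(25)
= 26.5 mm

26.5


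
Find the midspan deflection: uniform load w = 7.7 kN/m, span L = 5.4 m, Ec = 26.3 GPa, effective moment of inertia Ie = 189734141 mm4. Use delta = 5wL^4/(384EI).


Convert: L = 5.4 m = 5400 mm, Ec = 26.3 GPa = 26300 MPa
delta = 5 * 7.7 * 5400^4 / (384 * 26300 * 189734141)
= 17.08 mm

17.08


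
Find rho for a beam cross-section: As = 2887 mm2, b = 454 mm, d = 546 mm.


rho = As / (b * d)
= 2887 / (454 * 546)
= 0.0116

0.0116


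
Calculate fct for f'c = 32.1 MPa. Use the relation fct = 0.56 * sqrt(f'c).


fct = 0.56 * sqrt(32.1)
= 0.56 * 5.666
= 3.173 MPa

3.173


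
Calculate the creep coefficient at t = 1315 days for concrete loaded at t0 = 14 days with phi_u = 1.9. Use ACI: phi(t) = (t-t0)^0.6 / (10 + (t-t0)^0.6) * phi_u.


dt = 1315 - 14 = 1301
phi = 1301^0.6 / (10 + 1301^0.6) * 1.9
= 1.674

1.674


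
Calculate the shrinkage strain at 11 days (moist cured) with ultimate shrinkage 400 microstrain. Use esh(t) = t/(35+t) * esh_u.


esh(11) = 11 / (35 + 11) * 400
= 11 / 46 * 400
= 95.7 microstrain

95.7


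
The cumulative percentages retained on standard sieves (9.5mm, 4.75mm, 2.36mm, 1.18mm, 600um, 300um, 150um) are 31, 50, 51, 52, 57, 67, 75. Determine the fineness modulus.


FM = sum(cumulative % retained) / 100
= 383 / 100
= 3.83

3.83


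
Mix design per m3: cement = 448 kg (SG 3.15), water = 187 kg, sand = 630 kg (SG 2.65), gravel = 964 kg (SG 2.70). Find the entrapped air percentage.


Vol cement = 448 / (3.15 * 1000) = 0.142222 m3
Vol water = 187 / 1000 = 0.187 m3
Vol sand = 630 / (2.65 * 1000) = 0.237736 m3
Vol gravel = 964 / (2.70 * 1000) = 0.357037 m3
Total solid + water volume = 0.923995 m3
Air = (1 - 0.923995) * 100 = 7.6%

7.6


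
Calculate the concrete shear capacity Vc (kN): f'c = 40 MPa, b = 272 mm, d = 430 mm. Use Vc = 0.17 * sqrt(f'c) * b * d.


Vc = 0.17 * sqrt(40) * 272 * 430 / 1000
= 125.75 kN

125.75


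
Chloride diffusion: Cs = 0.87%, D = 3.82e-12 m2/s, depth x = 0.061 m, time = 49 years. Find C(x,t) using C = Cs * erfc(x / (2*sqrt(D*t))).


t_seconds = 49 * 365.25 * 24 * 3600 = 1546322400.0 s
arg = 0.061 / (2 * sqrt(3.82e-12 * 1546322400.0))
= 0.3968
erfc(0.3968) = 0.5746
C = 0.87 * 0.5746 = 0.4999%

0.4999


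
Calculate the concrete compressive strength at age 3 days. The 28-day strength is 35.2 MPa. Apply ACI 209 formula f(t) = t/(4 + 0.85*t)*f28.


f(3) = 3 / (4 + 0.85 * 3) * 35.2
= 3 / 6.55 * 35.2
= 16.12 MPa

16.12


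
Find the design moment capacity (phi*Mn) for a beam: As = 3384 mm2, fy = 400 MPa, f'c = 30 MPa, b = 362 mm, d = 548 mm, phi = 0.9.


a = As * fy / (0.85 * f'c * b)
= 3384 * 400 / (0.85 * 30 * 362)
= 146.6363 mm
Mn = As * fy * (d - a/2) / 10^6
= 642.5293 kN-m
phi*Mn = 0.9 * 642.5293 = 578.28 kN-m

578.28


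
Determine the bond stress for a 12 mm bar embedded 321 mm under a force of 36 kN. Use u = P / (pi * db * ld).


u = P / (pi * db * ld)
= 36 * 1000 / (pi * 12 * 321)
= 2.975 MPa

2.975


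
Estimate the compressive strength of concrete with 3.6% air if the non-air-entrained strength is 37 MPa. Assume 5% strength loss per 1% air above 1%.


Strength loss = (3.6 - 1) * 5 = 13.0%
f'c = 37 * (1 - 13.0/100)
= 32.19 MPa

32.19


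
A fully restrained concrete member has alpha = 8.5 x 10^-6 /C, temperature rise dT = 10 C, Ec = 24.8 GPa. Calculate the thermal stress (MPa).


sigma = alpha * dT * Ec
= 8.5e-6 * 10 * 24.8 * 1000
= 2.108 MPa

2.108


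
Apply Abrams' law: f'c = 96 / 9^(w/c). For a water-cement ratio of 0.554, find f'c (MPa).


f'c = 96 / 9^0.554
= 96 / 3.378
= 28.42 MPa

28.42


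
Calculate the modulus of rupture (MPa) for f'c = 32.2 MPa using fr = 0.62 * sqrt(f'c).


fr = 0.62 * sqrt(32.2)
= 3.518 MPa

3.518


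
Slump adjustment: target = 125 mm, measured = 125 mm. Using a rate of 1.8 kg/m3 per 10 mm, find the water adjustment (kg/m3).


Difference = 125 - 125 = 0 mm
Water adjustment = 0 * 1.8 / 10 = 0.0 kg/m3

0.0


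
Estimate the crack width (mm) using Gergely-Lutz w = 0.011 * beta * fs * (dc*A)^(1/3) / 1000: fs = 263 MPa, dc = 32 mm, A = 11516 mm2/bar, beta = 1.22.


w = 0.011 * beta * fs * (dc * A)^(1/3) / 1000
= 0.011 * 1.22 * 263 * (32 * 11516)^(1/3) / 1000
= 0.253 mm

0.253


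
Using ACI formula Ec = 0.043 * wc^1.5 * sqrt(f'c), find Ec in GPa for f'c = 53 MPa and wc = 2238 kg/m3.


Ec = 0.043 * 2238^1.5 * sqrt(53) / 1000
= 33.14 GPa

33.14


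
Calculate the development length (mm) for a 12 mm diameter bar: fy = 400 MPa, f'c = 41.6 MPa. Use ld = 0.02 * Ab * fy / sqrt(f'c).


Ab = pi * 12^2 / 4 = 113.097 mm2
ld = 0.02 * 113.097 * 400 / sqrt(41.6)
= 140.3 mm

140.3


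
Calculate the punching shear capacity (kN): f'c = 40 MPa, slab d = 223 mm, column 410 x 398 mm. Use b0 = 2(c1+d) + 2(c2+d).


b0 = 2*(410 + 223) + 2*(398 + 223) = 2508 mm
Vc = 0.33 * sqrt(40) * 2508 * 223 / 1000
= 1167.28 kN

1167.28


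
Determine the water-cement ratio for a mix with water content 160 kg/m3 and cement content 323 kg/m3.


w/c = water / cement
w/c = 160 / 323 = 0.495

0.495


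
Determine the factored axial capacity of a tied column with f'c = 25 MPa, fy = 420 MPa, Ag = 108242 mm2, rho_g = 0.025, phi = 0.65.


Ast = rho * Ag = 0.025 * 108242 = 2706.05 mm2
phi*Pn = 0.65 * 0.80 * (0.85 * 25 * (108242 - 2706.05) + 420 * 2706.05) / 1000
= 1757.17 kN

1757.17


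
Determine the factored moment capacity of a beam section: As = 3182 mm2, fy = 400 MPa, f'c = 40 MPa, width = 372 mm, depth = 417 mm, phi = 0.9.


a = As * fy / (0.85 * f'c * b)
= 3182 * 400 / (0.85 * 40 * 372)
= 100.6325 mm
Mn = As * fy * (d - a/2) / 10^6
= 466.7151 kN-m
phi*Mn = 0.9 * 466.7151 = 420.04 kN-m

420.04


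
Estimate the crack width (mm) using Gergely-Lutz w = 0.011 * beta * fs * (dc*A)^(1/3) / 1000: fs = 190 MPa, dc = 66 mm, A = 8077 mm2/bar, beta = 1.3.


w = 0.011 * beta * fs * (dc * A)^(1/3) / 1000
= 0.011 * 1.3 * 190 * (66 * 8077)^(1/3) / 1000
= 0.22 mm

0.22


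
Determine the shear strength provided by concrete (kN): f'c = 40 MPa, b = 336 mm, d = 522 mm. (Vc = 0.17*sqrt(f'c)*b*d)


Vc = 0.17 * sqrt(40) * 336 * 522 / 1000
= 188.58 kN

188.58


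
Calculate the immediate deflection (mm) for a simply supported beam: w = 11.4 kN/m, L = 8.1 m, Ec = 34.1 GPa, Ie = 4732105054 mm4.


Convert: L = 8.1 m = 8100 mm, Ec = 34.1 GPa = 34100 MPa
delta = 5 * 11.4 * 8100^4 / (384 * 34100 * 4732105054)
= 3.96 mm

3.96


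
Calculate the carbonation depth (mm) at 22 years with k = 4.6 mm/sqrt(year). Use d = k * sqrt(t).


depth = k * sqrt(t)
= 4.6 * sqrt(22)
= 21.58 mm

21.58


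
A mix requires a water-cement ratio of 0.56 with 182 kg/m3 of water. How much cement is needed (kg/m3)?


Cement = water / (w/c)
= 182 / 0.56
= 325.0 kg/m3

325.0


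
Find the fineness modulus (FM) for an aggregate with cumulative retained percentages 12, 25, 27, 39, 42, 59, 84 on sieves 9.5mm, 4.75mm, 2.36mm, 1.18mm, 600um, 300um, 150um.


FM = sum(cumulative % retained) / 100
= 288 / 100
= 2.88

2.88


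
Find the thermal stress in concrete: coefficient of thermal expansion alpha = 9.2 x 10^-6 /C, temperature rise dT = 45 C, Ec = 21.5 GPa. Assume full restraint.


sigma = alpha * dT * Ec
= 9.2e-6 * 45 * 21.5 * 1000
= 8.901 MPa

8.901


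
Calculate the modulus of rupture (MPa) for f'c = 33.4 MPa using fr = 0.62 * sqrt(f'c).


fr = 0.62 * sqrt(33.4)
= 3.583 MPa

3.583


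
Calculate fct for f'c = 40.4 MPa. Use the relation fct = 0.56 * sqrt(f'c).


fct = 0.56 * sqrt(40.4)
= 0.56 * 6.356
= 3.559 MPa

3.559


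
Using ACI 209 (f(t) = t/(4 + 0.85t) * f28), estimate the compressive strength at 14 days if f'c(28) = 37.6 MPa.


f(14) = 14 / (4 + 0.85 * 14) * 37.6
= 14 / 15.9 * 37.6
= 33.11 MPa

33.11


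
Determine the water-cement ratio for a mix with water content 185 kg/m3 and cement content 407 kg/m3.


w/c = water / cement
w/c = 185 / 407 = 0.455

0.455


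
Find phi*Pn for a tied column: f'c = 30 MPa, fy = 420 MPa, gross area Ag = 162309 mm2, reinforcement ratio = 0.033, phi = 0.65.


Ast = rho * Ag = 0.033 * 162309 = 5356.197 mm2
phi*Pn = 0.65 * 0.80 * (0.85 * 30 * (162309 - 5356.197) + 420 * 5356.197) / 1000
= 3250.99 kN

3250.99


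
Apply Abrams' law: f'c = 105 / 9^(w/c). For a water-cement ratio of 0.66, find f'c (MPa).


f'c = 105 / 9^0.66
= 105 / 4.264
= 24.63 MPa

24.63


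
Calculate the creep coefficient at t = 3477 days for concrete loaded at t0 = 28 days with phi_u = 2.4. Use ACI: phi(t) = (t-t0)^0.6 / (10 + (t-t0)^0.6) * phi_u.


dt = 3477 - 28 = 3449
phi = 3449^0.6 / (10 + 3449^0.6) * 2.4
= 2.232

2.232


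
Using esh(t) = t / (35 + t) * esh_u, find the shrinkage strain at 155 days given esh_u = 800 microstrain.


esh(155) = 155 / (35 + 155) * 800
= 155 / 190 * 800
= 652.6 microstrain

652.6


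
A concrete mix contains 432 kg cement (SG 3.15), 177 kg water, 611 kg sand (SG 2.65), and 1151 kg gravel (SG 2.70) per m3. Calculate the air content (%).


Vol cement = 432 / (3.15 * 1000) = 0.137143 m3
Vol water = 177 / 1000 = 0.177 m3
Vol sand = 611 / (2.65 * 1000) = 0.230566 m3
Vol gravel = 1151 / (2.70 * 1000) = 0.426296 m3
Total solid + water volume = 0.971005 m3
Air = (1 - 0.971005) * 100 = 2.9%

2.9


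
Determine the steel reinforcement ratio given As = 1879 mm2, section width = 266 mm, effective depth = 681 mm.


rho = As / (b * d)
= 1879 / (266 * 681)
= 0.0104

0.0104


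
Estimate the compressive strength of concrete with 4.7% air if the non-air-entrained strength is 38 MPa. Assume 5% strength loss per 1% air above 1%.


Strength loss = (4.7 - 1) * 5 = 18.5%
f'c = 38 * (1 - 18.5/100)
= 30.97 MPa

30.97


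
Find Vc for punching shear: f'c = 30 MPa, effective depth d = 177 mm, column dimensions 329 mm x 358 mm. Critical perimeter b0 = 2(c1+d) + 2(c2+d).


b0 = 2*(329 + 177) + 2*(358 + 177) = 2082 mm
Vc = 0.33 * sqrt(30) * 2082 * 177 / 1000
= 666.08 kN

666.08


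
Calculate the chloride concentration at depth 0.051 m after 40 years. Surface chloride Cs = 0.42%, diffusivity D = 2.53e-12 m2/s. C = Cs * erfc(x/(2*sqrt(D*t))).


t_seconds = 40 * 365.25 * 24 * 3600 = 1262304000.0 s
arg = 0.051 / (2 * sqrt(2.53e-12 * 1262304000.0))
= 0.4512
erfc(0.4512) = 0.5234
C = 0.42 * 0.5234 = 0.2198%

0.2198


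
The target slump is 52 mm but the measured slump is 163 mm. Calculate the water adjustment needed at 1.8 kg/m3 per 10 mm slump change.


Difference = 52 - 163 = -111 mm
Water adjustment = -111 * 1.8 / 10 = -20.0 kg/m3

-20.0


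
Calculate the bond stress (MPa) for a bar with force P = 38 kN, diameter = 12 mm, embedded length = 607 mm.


u = P / (pi * db * ld)
= 38 * 1000 / (pi * 12 * 607)
= 1.661 MPa

1.661


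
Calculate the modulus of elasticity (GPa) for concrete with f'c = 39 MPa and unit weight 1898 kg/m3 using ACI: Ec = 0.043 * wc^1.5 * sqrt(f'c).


Ec = 0.043 * 1898^1.5 * sqrt(39) / 1000
= 22.2 GPa

22.2


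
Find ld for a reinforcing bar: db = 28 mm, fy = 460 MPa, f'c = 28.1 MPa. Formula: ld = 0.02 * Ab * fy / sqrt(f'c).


Ab = pi * 28^2 / 4 = 615.752 mm2
ld = 0.02 * 615.752 * 460 / sqrt(28.1)
= 1068.7 mm

1068.7


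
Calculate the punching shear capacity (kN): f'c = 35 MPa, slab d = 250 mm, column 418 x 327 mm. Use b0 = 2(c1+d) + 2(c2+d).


b0 = 2*(418 + 250) + 2*(327 + 250) = 2490 mm
Vc = 0.33 * sqrt(35) * 2490 * 250 / 1000
= 1215.31 kN

1215.31


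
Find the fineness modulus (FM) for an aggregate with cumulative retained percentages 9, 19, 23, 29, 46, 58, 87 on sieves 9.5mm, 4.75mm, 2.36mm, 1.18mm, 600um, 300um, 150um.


FM = sum(cumulative % retained) / 100
= 271 / 100
= 2.71

2.71


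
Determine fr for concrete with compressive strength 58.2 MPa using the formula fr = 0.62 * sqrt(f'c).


fr = 0.62 * sqrt(58.2)
= 4.73 MPa

4.73


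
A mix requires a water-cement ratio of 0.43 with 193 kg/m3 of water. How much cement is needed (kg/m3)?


Cement = water / (w/c)
= 193 / 0.43
= 448.8 kg/m3

448.8


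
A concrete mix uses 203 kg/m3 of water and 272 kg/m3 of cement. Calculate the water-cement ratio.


w/c = water / cement
w/c = 203 / 272 = 0.746

0.746


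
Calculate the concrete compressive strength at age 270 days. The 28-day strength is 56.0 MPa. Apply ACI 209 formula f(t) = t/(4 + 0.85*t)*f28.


f(270) = 270 / (4 + 0.85 * 270) * 56.0
= 270 / 233.5 * 56.0
= 64.75 MPa

64.75


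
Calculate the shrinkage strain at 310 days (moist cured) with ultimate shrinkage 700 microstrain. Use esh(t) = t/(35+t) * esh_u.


esh(310) = 310 / (35 + 310) * 700
= 310 / 345 * 700
= 629.0 microstrain

629.0


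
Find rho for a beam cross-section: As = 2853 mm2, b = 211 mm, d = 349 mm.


rho = As / (b * d)
= 2853 / (211 * 349)
= 0.0387

0.0387


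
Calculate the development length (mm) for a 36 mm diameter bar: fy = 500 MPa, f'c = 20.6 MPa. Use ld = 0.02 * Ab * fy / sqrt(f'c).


Ab = pi * 36^2 / 4 = 1017.876 mm2
ld = 0.02 * 1017.876 * 500 / sqrt(20.6)
= 2242.6 mm

2242.6


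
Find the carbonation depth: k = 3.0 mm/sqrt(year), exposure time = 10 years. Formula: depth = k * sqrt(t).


depth = k * sqrt(t)
= 3.0 * sqrt(10)
= 9.49 mm

9.49


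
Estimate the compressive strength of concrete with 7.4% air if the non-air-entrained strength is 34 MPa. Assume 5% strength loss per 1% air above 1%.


Strength loss = (7.4 - 1) * 5 = 32.0%
f'c = 34 * (1 - 32.0/100)
= 23.12 MPa

23.12


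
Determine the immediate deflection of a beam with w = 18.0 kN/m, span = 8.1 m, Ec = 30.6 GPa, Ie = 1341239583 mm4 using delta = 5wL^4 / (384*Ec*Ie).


Convert: L = 8.1 m = 8100 mm, Ec = 30.6 GPa = 30600 MPa
delta = 5 * 18.0 * 8100^4 / (384 * 30600 * 1341239583)
= 24.58 mm

24.58


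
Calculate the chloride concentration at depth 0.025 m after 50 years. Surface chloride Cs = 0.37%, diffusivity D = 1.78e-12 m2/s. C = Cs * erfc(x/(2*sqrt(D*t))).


t_seconds = 50 * 365.25 * 24 * 3600 = 1577880000.0 s
arg = 0.025 / (2 * sqrt(1.78e-12 * 1577880000.0))
= 0.2359
erfc(0.2359) = 0.7387
C = 0.37 * 0.7387 = 0.2733%

0.2733


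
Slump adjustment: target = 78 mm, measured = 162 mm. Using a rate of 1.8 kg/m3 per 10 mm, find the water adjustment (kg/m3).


Difference = 78 - 162 = -84 mm
Water adjustment = -84 * 1.8 / 10 = -15.1 kg/m3

-15.1


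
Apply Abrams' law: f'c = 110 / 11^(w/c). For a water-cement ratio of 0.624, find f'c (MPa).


f'c = 110 / 11^0.624
= 110 / 4.465
= 24.64 MPa

24.64


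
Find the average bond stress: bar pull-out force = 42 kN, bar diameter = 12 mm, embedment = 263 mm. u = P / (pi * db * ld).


u = P / (pi * db * ld)
= 42 * 1000 / (pi * 12 * 263)
= 4.236 MPa

4.236


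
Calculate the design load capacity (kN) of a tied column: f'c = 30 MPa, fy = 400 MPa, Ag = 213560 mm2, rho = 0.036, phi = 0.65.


Ast = rho * Ag = 0.036 * 213560 = 7688.16 mm2
phi*Pn = 0.65 * 0.80 * (0.85 * 30 * (213560 - 7688.16) + 400 * 7688.16) / 1000
= 4329.0 kN

4329.0


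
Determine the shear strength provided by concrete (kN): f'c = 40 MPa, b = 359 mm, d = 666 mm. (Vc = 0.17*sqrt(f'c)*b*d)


Vc = 0.17 * sqrt(40) * 359 * 666 / 1000
= 257.07 kN

257.07


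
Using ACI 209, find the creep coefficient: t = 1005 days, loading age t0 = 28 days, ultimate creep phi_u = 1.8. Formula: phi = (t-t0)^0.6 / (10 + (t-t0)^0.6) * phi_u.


dt = 1005 - 28 = 977
phi = 977^0.6 / (10 + 977^0.6) * 1.8
= 1.551

1.551


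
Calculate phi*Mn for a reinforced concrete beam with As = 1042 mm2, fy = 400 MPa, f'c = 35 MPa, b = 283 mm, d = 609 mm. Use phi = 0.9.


a = As * fy / (0.85 * f'c * b)
= 1042 * 400 / (0.85 * 35 * 283)
= 49.5056 mm
Mn = As * fy * (d - a/2) / 10^6
= 243.5142 kN-m
phi*Mn = 0.9 * 243.5142 = 219.16 kN-m

219.16


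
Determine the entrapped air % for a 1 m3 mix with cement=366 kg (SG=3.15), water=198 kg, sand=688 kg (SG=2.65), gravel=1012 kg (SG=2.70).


Vol cement = 366 / (3.15 * 1000) = 0.11619 m3
Vol water = 198 / 1000 = 0.198 m3
Vol sand = 688 / (2.65 * 1000) = 0.259623 m3
Vol gravel = 1012 / (2.70 * 1000) = 0.374815 m3
Total solid + water volume = 0.948628 m3
Air = (1 - 0.948628) * 100 = 5.14%

5.14


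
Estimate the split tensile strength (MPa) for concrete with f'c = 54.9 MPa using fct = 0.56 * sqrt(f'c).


fct = 0.56 * sqrt(54.9)
= 0.56 * 7.409
= 4.149 MPa

4.149


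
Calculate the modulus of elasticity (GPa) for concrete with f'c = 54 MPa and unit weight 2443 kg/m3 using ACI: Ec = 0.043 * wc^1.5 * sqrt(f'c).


Ec = 0.043 * 2443^1.5 * sqrt(54) / 1000
= 38.15 GPa

38.15


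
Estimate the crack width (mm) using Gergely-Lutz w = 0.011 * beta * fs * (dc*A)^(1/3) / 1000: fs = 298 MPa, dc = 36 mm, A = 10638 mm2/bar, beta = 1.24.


w = 0.011 * beta * fs * (dc * A)^(1/3) / 1000
= 0.011 * 1.24 * 298 * (36 * 10638)^(1/3) / 1000
= 0.295 mm

0.295


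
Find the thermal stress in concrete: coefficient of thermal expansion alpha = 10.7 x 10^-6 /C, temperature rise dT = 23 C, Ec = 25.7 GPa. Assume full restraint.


sigma = alpha * dT * Ec
= 10.7e-6 * 23 * 25.7 * 1000
= 6.325 MPa

6.325


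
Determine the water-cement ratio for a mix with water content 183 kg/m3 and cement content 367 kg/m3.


w/c = water / cement
w/c = 183 / 367 = 0.499

0.499


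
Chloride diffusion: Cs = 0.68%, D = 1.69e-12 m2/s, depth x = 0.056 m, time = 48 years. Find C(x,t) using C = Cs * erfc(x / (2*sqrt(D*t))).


t_seconds = 48 * 365.25 * 24 * 3600 = 1514764800.0 s
arg = 0.056 / (2 * sqrt(1.69e-12 * 1514764800.0))
= 0.5534
erfc(0.5534) = 0.4338
C = 0.68 * 0.4338 = 0.295%

0.295


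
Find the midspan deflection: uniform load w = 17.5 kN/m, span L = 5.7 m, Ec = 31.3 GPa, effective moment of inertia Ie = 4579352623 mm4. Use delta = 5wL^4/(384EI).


Convert: L = 5.7 m = 5700 mm, Ec = 31.3 GPa = 31300 MPa
delta = 5 * 17.5 * 5700^4 / (384 * 31300 * 4579352623)
= 1.68 mm

1.68


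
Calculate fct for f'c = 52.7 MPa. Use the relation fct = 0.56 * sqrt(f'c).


fct = 0.56 * sqrt(52.7)
= 0.56 * 7.259
= 4.065 MPa

4.065


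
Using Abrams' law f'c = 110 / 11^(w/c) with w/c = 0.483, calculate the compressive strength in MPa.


f'c = 110 / 11^0.483
= 110 / 3.184
= 34.55 MPa

34.55


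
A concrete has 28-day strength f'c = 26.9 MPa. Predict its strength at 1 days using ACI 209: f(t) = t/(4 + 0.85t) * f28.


f(1) = 1 / (4 + 0.85 * 1) * 26.9
= 1 / 4.85 * 26.9
= 5.55 MPa

5.55


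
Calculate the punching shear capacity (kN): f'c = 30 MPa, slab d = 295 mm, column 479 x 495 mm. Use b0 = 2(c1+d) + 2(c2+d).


b0 = 2*(479 + 295) + 2*(495 + 295) = 3128 mm
Vc = 0.33 * sqrt(30) * 3128 * 295 / 1000
= 1667.87 kN

1667.87


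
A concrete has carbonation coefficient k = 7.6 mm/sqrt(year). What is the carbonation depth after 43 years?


depth = k * sqrt(t)
= 7.6 * sqrt(43)
= 49.84 mm

49.84


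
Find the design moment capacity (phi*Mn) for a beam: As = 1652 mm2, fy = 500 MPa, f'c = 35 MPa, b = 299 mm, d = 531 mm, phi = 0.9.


a = As * fy / (0.85 * f'c * b)
= 1652 * 500 / (0.85 * 35 * 299)
= 92.8585 mm
Mn = As * fy * (d - a/2) / 10^6
= 400.2554 kN-m
phi*Mn = 0.9 * 400.2554 = 360.23 kN-m

360.23


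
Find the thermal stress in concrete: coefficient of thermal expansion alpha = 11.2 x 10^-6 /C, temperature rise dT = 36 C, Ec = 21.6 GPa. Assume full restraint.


sigma = alpha * dT * Ec
= 11.2e-6 * 36 * 21.6 * 1000
= 8.709 MPa

8.709


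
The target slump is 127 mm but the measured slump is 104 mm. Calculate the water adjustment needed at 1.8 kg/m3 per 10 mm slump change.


Difference = 127 - 104 = 23 mm
Water adjustment = 23 * 1.8 / 10 = 4.1 kg/m3

4.1


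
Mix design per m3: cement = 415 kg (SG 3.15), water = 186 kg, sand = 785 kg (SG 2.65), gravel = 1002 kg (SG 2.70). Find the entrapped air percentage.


Vol cement = 415 / (3.15 * 1000) = 0.131746 m3
Vol water = 186 / 1000 = 0.186 m3
Vol sand = 785 / (2.65 * 1000) = 0.296226 m3
Vol gravel = 1002 / (2.70 * 1000) = 0.371111 m3
Total solid + water volume = 0.985084 m3
Air = (1 - 0.985084) * 100 = 1.49%

1.49


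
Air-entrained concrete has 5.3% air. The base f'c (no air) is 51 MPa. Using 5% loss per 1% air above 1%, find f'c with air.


Strength loss = (5.3 - 1) * 5 = 21.5%
f'c = 51 * (1 - 21.5/100)
= 40.04 MPa

40.04


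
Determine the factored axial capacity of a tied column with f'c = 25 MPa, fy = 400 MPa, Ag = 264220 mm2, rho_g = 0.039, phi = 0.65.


Ast = rho * Ag = 0.039 * 264220 = 10304.58 mm2
phi*Pn = 0.65 * 0.80 * (0.85 * 25 * (264220 - 10304.58) + 400 * 10304.58) / 1000
= 4949.12 kN

4949.12


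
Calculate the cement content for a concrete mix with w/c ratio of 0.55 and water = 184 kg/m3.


Cement = water / (w/c)
= 184 / 0.55
= 334.5 kg/m3

334.5


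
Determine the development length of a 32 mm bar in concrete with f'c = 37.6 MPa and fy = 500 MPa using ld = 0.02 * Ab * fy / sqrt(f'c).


Ab = pi * 32^2 / 4 = 804.248 mm2
ld = 0.02 * 804.248 * 500 / sqrt(37.6)
= 1311.6 mm

1311.6


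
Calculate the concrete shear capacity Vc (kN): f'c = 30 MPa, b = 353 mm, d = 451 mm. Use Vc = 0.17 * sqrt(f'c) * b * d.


Vc = 0.17 * sqrt(30) * 353 * 451 / 1000
= 148.24 kN

148.24


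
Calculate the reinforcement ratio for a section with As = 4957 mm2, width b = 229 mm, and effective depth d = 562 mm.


rho = As / (b * d)
= 4957 / (229 * 562)
= 0.0385

0.0385


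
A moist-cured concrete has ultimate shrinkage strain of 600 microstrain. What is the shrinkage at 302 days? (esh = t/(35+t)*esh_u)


esh(302) = 302 / (35 + 302) * 600
= 302 / 337 * 600
= 537.7 microstrain

537.7


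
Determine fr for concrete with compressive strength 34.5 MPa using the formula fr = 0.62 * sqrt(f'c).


fr = 0.62 * sqrt(34.5)
= 3.642 MPa

3.642


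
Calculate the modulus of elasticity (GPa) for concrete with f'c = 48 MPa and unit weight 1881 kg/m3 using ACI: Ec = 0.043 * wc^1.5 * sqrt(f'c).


Ec = 0.043 * 1881^1.5 * sqrt(48) / 1000
= 24.3 GPa

24.3


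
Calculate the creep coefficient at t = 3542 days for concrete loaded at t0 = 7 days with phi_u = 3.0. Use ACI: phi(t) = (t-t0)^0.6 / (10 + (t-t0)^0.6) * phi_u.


dt = 3542 - 7 = 3535
phi = 3535^0.6 / (10 + 3535^0.6) * 3.0
= 2.793

2.793


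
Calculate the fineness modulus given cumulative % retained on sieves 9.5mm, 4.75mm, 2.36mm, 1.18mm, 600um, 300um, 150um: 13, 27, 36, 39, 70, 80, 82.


FM = sum(cumulative % retained) / 100
= 347 / 100
= 3.47

3.47


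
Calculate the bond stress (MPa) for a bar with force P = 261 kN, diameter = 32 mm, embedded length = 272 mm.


u = P / (pi * db * ld)
= 261 * 1000 / (pi * 32 * 272)
= 9.545 MPa

9.545
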